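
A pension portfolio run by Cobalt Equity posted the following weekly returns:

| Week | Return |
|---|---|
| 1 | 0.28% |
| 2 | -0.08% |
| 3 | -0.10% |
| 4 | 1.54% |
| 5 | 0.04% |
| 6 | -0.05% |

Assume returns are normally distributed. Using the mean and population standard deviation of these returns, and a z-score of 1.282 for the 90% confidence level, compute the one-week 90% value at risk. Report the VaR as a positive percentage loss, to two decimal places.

0.47

r̄ = (0.28 − 0.08 − 0.1 + 1.54 + 0.04 − 0.05) / 6 = 1.630 / 6 = 0.2717%
Population std dev = √[2.0277 / 6] = 0.5813%
VaR = −(r̄ − z·σ) = −(0.2717 − 1.282 × 0.5813) = −(-0.4735) = 0.4735%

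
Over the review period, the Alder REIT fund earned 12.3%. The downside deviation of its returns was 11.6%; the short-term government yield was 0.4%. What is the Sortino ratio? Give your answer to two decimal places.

Sortino = (Rp − Rf) / σd = (12.3% − 0.4%) / 11.6% = 11.90% / 11.6% = 1.0259

1.03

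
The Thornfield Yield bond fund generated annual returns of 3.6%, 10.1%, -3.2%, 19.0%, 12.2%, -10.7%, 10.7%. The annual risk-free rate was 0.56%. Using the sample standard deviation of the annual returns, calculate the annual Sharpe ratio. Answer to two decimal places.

0.53

μ = (3.6 + 10.1 − 3.2 + 19 + 12.2 − 10.7 + 10.7) / 7 = 41.70 / 7 = 5.9571%
Sample σ = √[Σ(r − μ)² / 6] = √[615.6171 / 6] = √102.6029 = 10.1293%
Sharpe = (μ − rf) / σ = (5.9571 − 0.56) / 10.1293 = 5.3971 / 10.1293 = 0.5328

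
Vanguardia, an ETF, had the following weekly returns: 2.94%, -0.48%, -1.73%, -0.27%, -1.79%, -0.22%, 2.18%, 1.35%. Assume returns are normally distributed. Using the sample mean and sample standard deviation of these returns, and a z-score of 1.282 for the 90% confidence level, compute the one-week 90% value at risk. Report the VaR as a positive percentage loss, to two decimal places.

1.99

r̄ = (2.94 − 0.48 − 1.73 − 0.27 − 1.79 − 0.22 + 2.18 + 1.35) / 8 = 0.2475%
Sample σ = √[Σ(r − r̄)² / 7] = √[21.2772 / 7] = √3.0396 = 1.7434%
VaR = −(r̄ − z·σ) = −(0.2475 − 1.282 × 1.7434) = −(-1.9875) = 1.9875%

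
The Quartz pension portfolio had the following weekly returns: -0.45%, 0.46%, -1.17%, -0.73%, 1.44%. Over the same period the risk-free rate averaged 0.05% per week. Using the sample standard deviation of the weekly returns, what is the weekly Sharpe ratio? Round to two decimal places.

r̄ = (-0.45 + 0.46 − 1.17 − 0.73 + 1.44) / 5 = -0.0900%
Σ(r − r̄)² = (-0.45 − (-0.0900))² + (0.46 − (-0.0900))² + … = 4.3490
sample σ = √(4.3490 / 4) = √1.0873 = 1.0427%
Sharpe = (r̄ − rf) / σ = (-0.0900 − 0.05) / 1.0427 = -0.1400 / 1.0427 = -0.1343

-0.13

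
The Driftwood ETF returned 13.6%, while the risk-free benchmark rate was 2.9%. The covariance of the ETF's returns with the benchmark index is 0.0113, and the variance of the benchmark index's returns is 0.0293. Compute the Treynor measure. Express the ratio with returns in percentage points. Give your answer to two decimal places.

27.74

β = Cov / Var = 0.0113 / 0.0293 = 0.3857
Treynor = (Rp − Rf) / β = (13.6% − 2.9%) / 0.3857 = 10.70 / 0.3857 = 27.7418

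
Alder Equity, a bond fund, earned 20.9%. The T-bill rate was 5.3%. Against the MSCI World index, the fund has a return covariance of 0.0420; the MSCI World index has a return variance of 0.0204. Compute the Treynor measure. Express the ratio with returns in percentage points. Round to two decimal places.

β = Cov / Var = 0.0420 / 0.0204 = 2.0588
Treynor = (Rp − Rf) / β = (20.9% − 5.3%) / 2.0588 = 15.60 / 2.0588 = 7.5772

7.58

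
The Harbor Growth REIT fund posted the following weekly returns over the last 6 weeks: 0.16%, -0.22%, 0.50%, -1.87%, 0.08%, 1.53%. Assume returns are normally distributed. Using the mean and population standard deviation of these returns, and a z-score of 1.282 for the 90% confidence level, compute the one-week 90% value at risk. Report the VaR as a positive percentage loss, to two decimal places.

1.27

r̄ = (0.16 − 0.22 + 0.5 − 1.87 + 0.08 + 1.53) / 6 = 0.0300%
Σ(r − r̄)² = (0.16 − 0.0300)² + (-0.22 − 0.0300)² + (0.5 − 0.0300)² + … = 6.1628
population σ = √(6.1628 / 6) = √1.0271 = 1.0135%
VaR = −(r̄ − z·σ) = −(0.0300 − 1.282 × 1.0135) = −(-1.2693) = 1.2693%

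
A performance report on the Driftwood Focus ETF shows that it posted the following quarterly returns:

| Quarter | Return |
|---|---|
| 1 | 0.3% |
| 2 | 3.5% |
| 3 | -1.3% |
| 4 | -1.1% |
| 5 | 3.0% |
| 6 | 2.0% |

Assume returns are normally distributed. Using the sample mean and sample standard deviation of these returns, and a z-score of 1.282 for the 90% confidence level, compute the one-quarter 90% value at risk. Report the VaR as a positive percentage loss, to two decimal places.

1.59

r̄ = (0.3 + 3.5 − 1.3 − 1.1 + 3 + 2) / 6 = 1.0667%
Sample std dev = √[21.4133 / 5] = 2.0695%
VaR = −(r̄ − z·σ) = −(1.0667 − 1.282 × 2.0695) = −(-1.5864) = 1.5864%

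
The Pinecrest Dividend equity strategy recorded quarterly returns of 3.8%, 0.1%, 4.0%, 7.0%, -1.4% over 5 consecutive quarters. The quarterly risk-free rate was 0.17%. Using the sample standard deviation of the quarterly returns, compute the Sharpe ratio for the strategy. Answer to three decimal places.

0.755

μ = (3.8 + 0.1 + 4 + 7 − 1.4) / 5 = 2.7000%
Σ(r − μ)² = (3.8 − 2.7000)² + (0.1 − 2.7000)² + (4 − 2.7000)² + … = 44.9600
σ = √[44.9600 / 4] = 3.3526%
Sharpe = (μ − rf) / σ = (2.7000 − 0.17) / 3.3526 = 2.5300 / 3.3526 = 0.7546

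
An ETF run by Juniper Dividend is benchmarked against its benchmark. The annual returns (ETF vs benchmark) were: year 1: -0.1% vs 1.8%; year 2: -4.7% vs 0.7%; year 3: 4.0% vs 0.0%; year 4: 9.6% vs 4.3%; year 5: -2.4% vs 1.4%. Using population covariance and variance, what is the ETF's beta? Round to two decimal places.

2.23

r̄p = 1.2800%,  r̄m = 1.6400%
Cov = Σ(rp − r̄p)(rm − r̄m) / 5 = 4.7908
Var(rm) = Σ(rm − r̄m)² / 5 = 2.1464
β = Cov / Var = 4.7908 / 2.1464 = 2.2320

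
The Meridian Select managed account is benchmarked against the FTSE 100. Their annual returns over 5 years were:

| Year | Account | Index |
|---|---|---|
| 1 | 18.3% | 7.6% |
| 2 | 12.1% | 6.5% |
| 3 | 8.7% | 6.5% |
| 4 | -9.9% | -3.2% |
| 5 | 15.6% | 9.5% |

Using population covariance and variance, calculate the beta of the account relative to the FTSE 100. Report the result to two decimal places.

r̄p = 8.9600%,  r̄m = 5.3800%
Cov = Σ(rp − r̄p)(rm − r̄m) / 5 = 42.6272
Var(rm) = Σ(rm − r̄m)² / 5 = 19.6056
β = Cov / Var = 42.6272 / 19.6056 = 2.1742

2.17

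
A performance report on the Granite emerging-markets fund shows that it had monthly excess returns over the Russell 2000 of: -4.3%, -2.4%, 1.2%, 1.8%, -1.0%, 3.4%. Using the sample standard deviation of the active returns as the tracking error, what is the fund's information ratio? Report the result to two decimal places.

Mean return r̄ = -1.30 / 6 = -0.2167%
Sample σ = √[Σ(r − r̄)² / 5] = √[41.2083 / 5] = √8.2417 = 2.8708%
IR = r̄ / tracking error = -0.2167 / 2.8708 = -0.0755

-0.08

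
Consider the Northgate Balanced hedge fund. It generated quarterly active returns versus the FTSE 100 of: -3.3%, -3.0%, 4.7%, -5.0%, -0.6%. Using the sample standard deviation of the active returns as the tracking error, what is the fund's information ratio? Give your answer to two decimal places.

-0.38

Mean return μ = -7.20 / 5 = -1.4400%
Σ(r − μ)² = 56.9720; sample σ = √(56.9720/4) = 3.7740%
IR = μ / tracking error = -1.4400 / 3.7740 = -0.3816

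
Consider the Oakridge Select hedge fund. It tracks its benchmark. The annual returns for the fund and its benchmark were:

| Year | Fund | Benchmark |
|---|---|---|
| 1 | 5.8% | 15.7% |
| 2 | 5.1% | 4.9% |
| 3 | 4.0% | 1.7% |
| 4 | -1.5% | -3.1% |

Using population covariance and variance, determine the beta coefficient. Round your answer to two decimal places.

r̄p = 3.3500%,  r̄m = 4.8000%
Cov = Σ(rp − r̄p)(rm − r̄m) / 4 = 15.7950
Var(rm) = Σ(rm − r̄m)² / 4 = 47.7100
β = Cov / Var = 15.7950 / 47.7100 = 0.3311

0.33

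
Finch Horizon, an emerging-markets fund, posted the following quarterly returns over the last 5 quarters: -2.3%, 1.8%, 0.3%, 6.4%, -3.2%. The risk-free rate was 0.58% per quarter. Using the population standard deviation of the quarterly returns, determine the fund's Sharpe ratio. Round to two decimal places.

0.01

r̄ = (-2.3 + 1.8 + 0.3 + 6.4 − 3.2) / 5 = 0.6000%
Population std dev = √[58.0200 / 5] = 3.4065%
Sharpe = (r̄ − rf) / σ = (0.6000 − 0.58) / 3.4065 = 0.0200 / 3.4065 = 0.0059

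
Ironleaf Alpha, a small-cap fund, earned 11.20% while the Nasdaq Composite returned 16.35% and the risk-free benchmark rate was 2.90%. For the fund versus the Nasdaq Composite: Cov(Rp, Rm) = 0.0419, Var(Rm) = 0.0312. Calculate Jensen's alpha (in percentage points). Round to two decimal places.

β = Cov / Var = 0.0419 / 0.0312 = 1.3429
E[R] = Rf + β(Rm − Rf) = 2.90% + 1.3429 × (16.35% − 2.90%) = 20.9620%
α = Rp − E[R] = 11.20% − 20.9620% = -9.7620

-9.76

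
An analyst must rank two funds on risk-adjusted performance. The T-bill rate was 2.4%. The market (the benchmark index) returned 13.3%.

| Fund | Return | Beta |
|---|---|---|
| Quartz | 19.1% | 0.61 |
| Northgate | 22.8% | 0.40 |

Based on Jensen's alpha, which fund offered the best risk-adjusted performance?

Quartz: α = 19.1% − [2.4% + 0.61 × (13.3% − 2.4%)] = 10.051
Northgate: α = 22.8% − [2.4% + 0.40 × (13.3% − 2.4%)] = 16.040
Highest: Northgate (16.040).

Northgate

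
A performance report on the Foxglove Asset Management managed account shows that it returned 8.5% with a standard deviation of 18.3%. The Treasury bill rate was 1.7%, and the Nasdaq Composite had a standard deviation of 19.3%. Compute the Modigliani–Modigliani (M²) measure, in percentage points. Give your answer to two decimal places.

8.87

Sharpe = (Rp − Rf) / σp = (8.5% − 1.7%) / 18.3% = 0.3716
M² = Rf + Sharpe × σm = 1.7% + 0.3716 × 19.3% = 8.8719%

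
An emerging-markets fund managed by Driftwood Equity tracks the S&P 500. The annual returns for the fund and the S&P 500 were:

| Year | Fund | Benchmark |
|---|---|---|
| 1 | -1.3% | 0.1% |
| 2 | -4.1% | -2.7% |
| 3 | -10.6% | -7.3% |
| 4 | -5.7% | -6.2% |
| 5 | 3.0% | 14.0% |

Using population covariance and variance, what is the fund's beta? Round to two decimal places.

r̄p = -3.7400%,  r̄m = -0.4200%
Cov = Σ(rp − r̄p)(rm − r̄m) / 5 = 31.5612
Var(rm) = Σ(rm − r̄m)² / 5 = 58.8296
β = Cov / Var = 31.5612 / 58.8296 = 0.5365

0.54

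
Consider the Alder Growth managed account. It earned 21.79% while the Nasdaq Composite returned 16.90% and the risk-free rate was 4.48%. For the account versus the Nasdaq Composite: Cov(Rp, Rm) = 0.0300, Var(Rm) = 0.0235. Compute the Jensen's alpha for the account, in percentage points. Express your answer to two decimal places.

1.45

β = Cov / Var = 0.0300 / 0.0235 = 1.2766
E[R] = Rf + β(Rm − Rf) = 4.48% + 1.2766 × (16.90% − 4.48%) = 20.3354%
α = Rp − E[R] = 21.79% − 20.3354% = 1.4546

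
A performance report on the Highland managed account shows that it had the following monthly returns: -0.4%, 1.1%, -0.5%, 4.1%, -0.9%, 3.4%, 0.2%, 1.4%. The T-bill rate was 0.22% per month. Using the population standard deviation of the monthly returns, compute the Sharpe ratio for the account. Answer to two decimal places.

0.48

r̄ = (-0.4 + 1.1 − 0.5 + 4.1 − 0.9 + 3.4 + 0.2 + 1.4) / 8 = 1.0500%
Population σ = √[Σ(r − r̄)² / 8] = √[23.9800 / 8] = √2.9975 = 1.7313%
Sharpe = (r̄ − rf) / σ = (1.0500 − 0.22) / 1.7313 = 0.8300 / 1.7313 = 0.4794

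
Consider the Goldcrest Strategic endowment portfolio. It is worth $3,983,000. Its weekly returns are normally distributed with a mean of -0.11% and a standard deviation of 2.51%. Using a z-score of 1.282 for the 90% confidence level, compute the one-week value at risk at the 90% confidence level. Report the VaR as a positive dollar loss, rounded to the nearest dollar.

Return at the 90% tail: μ − z·σ = -0.11% − 1.282 × 2.51% = -0.11 − 3.21782 = -3.32782%
VaR = −(-3.32782%) × $3,983,000 = 3.32782% × $3,983,000 = $132,547

$132,547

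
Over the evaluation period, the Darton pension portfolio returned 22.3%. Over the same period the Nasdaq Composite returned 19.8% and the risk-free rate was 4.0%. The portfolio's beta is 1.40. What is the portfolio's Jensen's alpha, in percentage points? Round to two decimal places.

CAPM expected return = Rf + β(Rm − Rf) = 4.0% + 1.40 × (19.8% − 4.0%) = 4 + 1.40 × 15.80 = 26.1200%
Jensen's α = Rp − E[R] = 22.3% − 26.1200% = -3.8200

-3.82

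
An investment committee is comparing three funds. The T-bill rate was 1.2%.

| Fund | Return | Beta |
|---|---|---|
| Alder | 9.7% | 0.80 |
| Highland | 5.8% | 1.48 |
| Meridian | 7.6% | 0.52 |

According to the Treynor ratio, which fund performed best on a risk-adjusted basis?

Meridian

Alder: Treynor = (9.7% − 1.2%) / 0.80 = 10.625
Highland: Treynor = (5.8% − 1.2%) / 1.48 = 3.108
Meridian: Treynor = (7.6% − 1.2%) / 0.52 = 12.308
Highest: Meridian (12.308).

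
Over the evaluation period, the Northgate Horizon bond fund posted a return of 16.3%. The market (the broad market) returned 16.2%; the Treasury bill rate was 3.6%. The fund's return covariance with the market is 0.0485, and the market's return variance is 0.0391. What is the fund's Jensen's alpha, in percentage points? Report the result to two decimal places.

β = Cov / Var = 0.0485 / 0.0391 = 1.2404
E[R] = Rf + β(Rm − Rf) = 3.6% + 1.2404 × (16.2% − 3.6%) = 19.2290%
α = Rp − E[R] = 16.3% − 19.2290% = -2.9290

-2.93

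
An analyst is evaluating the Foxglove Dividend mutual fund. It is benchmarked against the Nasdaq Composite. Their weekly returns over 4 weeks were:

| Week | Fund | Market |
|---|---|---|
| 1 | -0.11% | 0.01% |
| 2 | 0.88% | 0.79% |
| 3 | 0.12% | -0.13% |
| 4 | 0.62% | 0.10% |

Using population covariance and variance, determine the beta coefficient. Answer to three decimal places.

0.895

r̄p = 0.3775%,  r̄m = 0.1925%
Cov = Σ(rp − r̄p)(rm − r̄m) / 4 = 0.1125
Var(rm) = Σ(rm − r̄m)² / 4 = 0.1257
β = Cov / Var = 0.1125 / 0.1257 = 0.8950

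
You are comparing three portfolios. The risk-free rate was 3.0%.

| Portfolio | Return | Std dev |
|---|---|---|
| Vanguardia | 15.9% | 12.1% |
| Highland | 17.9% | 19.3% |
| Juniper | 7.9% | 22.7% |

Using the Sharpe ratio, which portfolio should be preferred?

Vanguardia

Vanguardia: Sharpe ratio = (15.9% − 3.0%) / 12.1% = 1.066
Highland: Sharpe ratio = (17.9% − 3.0%) / 19.3% = 0.772
Juniper: Sharpe ratio = (7.9% − 3.0%) / 22.7% = 0.216
Highest: Vanguardia (1.066).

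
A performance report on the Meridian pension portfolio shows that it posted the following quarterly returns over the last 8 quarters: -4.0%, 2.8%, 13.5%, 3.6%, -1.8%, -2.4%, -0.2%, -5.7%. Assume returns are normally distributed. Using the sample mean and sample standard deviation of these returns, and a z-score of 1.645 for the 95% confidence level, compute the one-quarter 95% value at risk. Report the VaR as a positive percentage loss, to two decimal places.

9.23

r̄ = (-4 + 2.8 + 13.5 + 3.6 − 1.8 − 2.4 − 0.2 − 5.7) / 8 = 0.7250%
Σ(r − r̄)² = (-4 − 0.7250)² + (2.8 − 0.7250)² + (13.5 − 0.7250)² + … = 256.3750
σ = √[256.3750 / 7] = 6.0519%
VaR = −(r̄ − z·σ) = −(0.7250 − 1.645 × 6.0519) = −(-9.2304) = 9.2304%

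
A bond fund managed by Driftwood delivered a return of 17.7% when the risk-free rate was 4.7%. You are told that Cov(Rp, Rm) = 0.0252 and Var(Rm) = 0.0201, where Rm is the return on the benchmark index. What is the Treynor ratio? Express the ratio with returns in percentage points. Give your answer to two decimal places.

10.37

β = Cov / Var = 0.0252 / 0.0201 = 1.2537
Treynor = (Rp − Rf) / β = (17.7% − 4.7%) / 1.2537 = 13.00 / 1.2537 = 10.3693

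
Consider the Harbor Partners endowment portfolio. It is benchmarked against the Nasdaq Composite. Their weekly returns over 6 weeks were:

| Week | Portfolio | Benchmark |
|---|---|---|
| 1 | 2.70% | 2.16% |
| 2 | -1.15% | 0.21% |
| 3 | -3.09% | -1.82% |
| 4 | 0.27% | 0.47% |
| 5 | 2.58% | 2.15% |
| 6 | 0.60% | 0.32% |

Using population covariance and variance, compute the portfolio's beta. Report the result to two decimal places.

r̄p = 0.3183%,  r̄m = 0.5817%
Cov = Σ(rp − r̄p)(rm − r̄m) / 6 = 2.6615
Var(rm) = Σ(rm − r̄m)² / 6 = 1.8230
β = Cov / Var = 2.6615 / 1.8230 = 1.4600

1.46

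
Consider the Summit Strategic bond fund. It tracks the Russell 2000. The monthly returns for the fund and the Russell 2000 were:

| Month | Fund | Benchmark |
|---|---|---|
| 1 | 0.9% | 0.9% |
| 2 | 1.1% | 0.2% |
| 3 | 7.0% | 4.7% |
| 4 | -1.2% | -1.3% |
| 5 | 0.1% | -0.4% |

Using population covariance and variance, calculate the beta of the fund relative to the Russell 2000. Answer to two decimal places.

1.35

r̄p = 1.5800%,  r̄m = 0.8200%
Cov = Σ(rp − r̄p)(rm − r̄m) / 5 = 5.7944
Var(rm) = Σ(rm − r̄m)² / 5 = 4.2856
β = Cov / Var = 5.7944 / 4.2856 = 1.3521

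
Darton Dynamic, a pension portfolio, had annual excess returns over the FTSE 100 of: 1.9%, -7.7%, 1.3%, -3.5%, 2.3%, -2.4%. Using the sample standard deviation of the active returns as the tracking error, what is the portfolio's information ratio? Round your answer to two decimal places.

-0.34

r̄ = (1.9 − 7.7 + 1.3 − 3.5 + 2.3 − 2.4) / 6 = -1.3500%
Σ(r − r̄)² = (1.9 − (-1.3500))² + (-7.7 − (-1.3500))² + (1.3 − (-1.3500))² + … = 76.9550
σ = √[76.9550 / 5] = 3.9231%
IR = r̄ / tracking error = -1.3500 / 3.9231 = -0.3441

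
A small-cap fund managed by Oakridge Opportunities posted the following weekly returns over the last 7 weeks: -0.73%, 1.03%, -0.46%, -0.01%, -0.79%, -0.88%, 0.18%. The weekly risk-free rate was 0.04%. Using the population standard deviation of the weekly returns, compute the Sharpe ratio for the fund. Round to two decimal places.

r̄ = (-0.73 + 1.03 − 0.46 − 0.01 − 0.79 − 0.88 + 0.18) / 7 = -1.660 / 7 = -0.2371%
Σ(r − r̄)² = 2.8427; population σ = √(2.8427/7) = 0.6373%
Sharpe = (r̄ − rf) / σ = (-0.2371 − 0.04) / 0.6373 = -0.2771 / 0.6373 = -0.4348

-0.43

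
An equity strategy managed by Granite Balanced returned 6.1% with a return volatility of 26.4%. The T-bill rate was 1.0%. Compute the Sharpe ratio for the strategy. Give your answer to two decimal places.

Sharpe = (Rp − Rf) / σp = (6.1% − 1.0%) / 26.4% = 5.10% / 26.4% = 0.1932

0.19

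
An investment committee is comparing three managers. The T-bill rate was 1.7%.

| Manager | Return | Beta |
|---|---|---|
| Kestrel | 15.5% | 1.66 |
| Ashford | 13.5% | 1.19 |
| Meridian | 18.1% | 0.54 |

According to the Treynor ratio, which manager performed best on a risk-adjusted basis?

Kestrel: Treynor = (15.5% − 1.7%) / 1.66 = 8.313
Ashford: Treynor = (13.5% − 1.7%) / 1.19 = 9.916
Meridian: Treynor = (18.1% − 1.7%) / 0.54 = 30.370
Highest: Meridian (30.370).

Meridian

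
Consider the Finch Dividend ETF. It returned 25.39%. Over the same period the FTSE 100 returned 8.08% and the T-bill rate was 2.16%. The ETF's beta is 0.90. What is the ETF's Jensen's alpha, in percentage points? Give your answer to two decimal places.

17.90

CAPM expected return = Rf + β(Rm − Rf) = 2.16% + 0.90 × (8.08% − 2.16%) = 2.16 + 0.90 × 5.92 = 7.4880%
Jensen's α = Rp − E[R] = 25.39% − 7.4880% = 17.9020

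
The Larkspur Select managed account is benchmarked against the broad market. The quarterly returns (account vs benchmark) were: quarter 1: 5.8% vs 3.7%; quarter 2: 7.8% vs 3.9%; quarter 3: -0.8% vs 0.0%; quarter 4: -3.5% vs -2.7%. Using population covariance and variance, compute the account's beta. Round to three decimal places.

r̄p = 2.3250%,  r̄m = 1.2250%
Cov = Σ(rp − r̄p)(rm − r̄m) / 4 = 12.4844
Var(rm) = Σ(rm − r̄m)² / 4 = 7.5469
β = Cov / Var = 12.4844 / 7.5469 = 1.6542

1.654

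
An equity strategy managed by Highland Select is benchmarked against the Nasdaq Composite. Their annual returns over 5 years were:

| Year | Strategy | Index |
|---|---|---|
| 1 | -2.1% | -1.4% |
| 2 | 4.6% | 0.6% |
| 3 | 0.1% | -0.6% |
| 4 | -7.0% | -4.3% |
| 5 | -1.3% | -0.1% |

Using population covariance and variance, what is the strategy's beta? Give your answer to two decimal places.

r̄p = -1.1400%,  r̄m = -1.1600%
Cov = Σ(rp − r̄p)(rm − r̄m) / 5 = 5.8516
Var(rm) = Σ(rm − r̄m)² / 5 = 2.8904
β = Cov / Var = 5.8516 / 2.8904 = 2.0245

2.02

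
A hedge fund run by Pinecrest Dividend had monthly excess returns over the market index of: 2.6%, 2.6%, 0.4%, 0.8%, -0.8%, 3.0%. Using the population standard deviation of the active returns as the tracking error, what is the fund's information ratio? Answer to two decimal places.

Mean return r̄ = 8.60 / 6 = 1.4333%
Population σ = √[Σ(r − r̄)² / 6] = √[11.6333 / 6] = √1.9389 = 1.3924%
IR = r̄ / tracking error = 1.4333 / 1.3924 = 1.0294

1.03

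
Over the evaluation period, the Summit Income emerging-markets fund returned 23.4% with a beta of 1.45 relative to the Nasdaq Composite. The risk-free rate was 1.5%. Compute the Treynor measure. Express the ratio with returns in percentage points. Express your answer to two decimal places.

Treynor = (Rp − Rf) / β = (23.4% − 1.5%) / 1.45 = 21.90 / 1.45 = 15.1034

15.10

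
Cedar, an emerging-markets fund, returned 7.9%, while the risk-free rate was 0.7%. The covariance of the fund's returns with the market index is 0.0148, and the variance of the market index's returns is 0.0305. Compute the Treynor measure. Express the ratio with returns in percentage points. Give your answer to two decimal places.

14.84

β = Cov / Var = 0.0148 / 0.0305 = 0.4852
Treynor = (Rp − Rf) / β = (7.9% − 0.7%) / 0.4852 = 7.20 / 0.4852 = 14.8392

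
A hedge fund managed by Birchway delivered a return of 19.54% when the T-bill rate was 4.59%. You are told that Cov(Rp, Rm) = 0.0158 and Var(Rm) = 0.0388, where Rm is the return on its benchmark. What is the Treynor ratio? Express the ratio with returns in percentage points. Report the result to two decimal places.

β = Cov / Var = 0.0158 / 0.0388 = 0.4072
Treynor = (Rp − Rf) / β = (19.54% − 4.59%) / 0.4072 = 14.95 / 0.4072 = 36.7141

36.71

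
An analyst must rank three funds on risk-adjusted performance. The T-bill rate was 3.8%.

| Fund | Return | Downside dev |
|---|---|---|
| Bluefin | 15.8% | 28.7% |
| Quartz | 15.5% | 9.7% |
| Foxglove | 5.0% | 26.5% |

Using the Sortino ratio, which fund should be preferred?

Bluefin: Sortino ratio = (15.8% − 3.8%) / 28.7% = 0.418
Quartz: Sortino ratio = (15.5% − 3.8%) / 9.7% = 1.206
Foxglove: Sortino ratio = (5.0% − 3.8%) / 26.5% = 0.045
Highest: Quartz (1.206).

Quartz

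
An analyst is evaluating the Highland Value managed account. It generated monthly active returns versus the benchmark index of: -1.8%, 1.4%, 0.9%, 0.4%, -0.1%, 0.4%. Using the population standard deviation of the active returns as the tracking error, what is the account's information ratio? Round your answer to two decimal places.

0.20

Mean return μ = 1.20 / 6 = 0.2000%
Population σ = √[Σ(r − μ)² / 6] = √[6.1000 / 6] = √1.0167 = 1.0083%
IR = μ / tracking error = 0.2000 / 1.0083 = 0.1984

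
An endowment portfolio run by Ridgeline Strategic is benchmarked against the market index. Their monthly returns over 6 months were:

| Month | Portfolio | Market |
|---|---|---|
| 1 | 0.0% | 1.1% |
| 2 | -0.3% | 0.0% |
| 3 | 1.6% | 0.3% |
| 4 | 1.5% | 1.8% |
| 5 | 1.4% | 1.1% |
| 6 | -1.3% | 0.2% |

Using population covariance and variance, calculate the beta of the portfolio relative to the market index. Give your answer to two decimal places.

0.95

r̄p = 0.4833%,  r̄m = 0.7500%
Cov = Σ(rp − r̄p)(rm − r̄m) / 6 = 0.3808
Var(rm) = Σ(rm − r̄m)² / 6 = 0.4025
β = Cov / Var = 0.3808 / 0.4025 = 0.9461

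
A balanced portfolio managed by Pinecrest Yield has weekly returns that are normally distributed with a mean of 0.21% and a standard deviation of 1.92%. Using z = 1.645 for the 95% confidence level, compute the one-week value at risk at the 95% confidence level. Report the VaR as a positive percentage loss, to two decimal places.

2.95

VaR (as % loss) = −(μ − z·σ) = −(0.21% − 1.645 × 1.92%) = −(-2.9484%) = 2.9484%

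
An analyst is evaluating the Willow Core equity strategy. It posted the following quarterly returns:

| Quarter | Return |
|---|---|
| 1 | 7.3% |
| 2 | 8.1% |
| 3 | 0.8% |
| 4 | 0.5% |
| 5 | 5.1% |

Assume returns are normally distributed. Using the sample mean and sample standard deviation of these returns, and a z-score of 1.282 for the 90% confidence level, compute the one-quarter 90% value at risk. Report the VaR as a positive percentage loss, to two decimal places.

0.21

Mean return μ = 21.80 / 5 = 4.3600%
Sample std dev = √[50.7520 / 4] = 3.5620%
VaR = −(μ − z·σ) = −(4.3600 − 1.282 × 3.5620) = −(-0.2065) = 0.2065%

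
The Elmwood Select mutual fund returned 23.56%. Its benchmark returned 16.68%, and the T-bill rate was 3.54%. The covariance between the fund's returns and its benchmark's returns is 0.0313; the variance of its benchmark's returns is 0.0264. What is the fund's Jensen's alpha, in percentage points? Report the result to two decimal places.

4.44

β = Cov / Var = 0.0313 / 0.0264 = 1.1856
E[R] = Rf + β(Rm − Rf) = 3.54% + 1.1856 × (16.68% − 3.54%) = 19.1188%
α = Rp − E[R] = 23.56% − 19.1188% = 4.4412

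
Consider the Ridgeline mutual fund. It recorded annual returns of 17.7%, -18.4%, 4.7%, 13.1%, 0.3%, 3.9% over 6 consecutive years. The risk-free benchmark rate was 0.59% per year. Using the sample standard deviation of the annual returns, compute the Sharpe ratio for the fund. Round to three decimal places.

Mean return r̄ = 21.30 / 6 = 3.5500%
Sample σ = √[Σ(r − r̄)² / 5] = √[785.2350 / 5] = √157.0470 = 12.5318%
Sharpe = (r̄ − rf) / σ = (3.5500 − 0.59) / 12.5318 = 2.9600 / 12.5318 = 0.2362

0.236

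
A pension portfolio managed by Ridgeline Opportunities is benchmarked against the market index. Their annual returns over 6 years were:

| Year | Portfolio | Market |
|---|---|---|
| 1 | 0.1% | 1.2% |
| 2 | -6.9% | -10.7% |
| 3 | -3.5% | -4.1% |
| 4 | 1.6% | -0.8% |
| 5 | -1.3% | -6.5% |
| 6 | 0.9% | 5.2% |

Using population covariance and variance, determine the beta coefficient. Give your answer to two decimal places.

r̄p = -1.5167%,  r̄m = -2.6167%
Cov = Σ(rp − r̄p)(rm − r̄m) / 6 = 12.7231
Var(rm) = Σ(rm − r̄m)² / 6 = 26.9314
β = Cov / Var = 12.7231 / 26.9314 = 0.4724

0.47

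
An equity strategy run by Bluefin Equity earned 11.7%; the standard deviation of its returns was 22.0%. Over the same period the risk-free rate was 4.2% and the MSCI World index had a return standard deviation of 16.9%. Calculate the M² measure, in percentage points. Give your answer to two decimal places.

9.96

Sharpe = (Rp − Rf) / σp = (11.7% − 4.2%) / 22.0% = 0.3409
M² = Rf + Sharpe × σm = 4.2% + 0.3409 × 16.9% = 9.9612%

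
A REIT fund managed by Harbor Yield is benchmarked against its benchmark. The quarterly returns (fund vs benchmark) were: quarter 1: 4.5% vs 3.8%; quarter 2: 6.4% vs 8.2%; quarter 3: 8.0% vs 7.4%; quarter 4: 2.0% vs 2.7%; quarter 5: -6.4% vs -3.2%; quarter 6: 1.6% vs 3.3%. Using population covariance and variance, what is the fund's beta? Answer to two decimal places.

r̄p = 2.6833%,  r̄m = 3.7000%
Cov = Σ(rp − r̄p)(rm − r̄m) / 6 = 16.7283
Var(rm) = Σ(rm − r̄m)² / 6 = 13.7867
β = Cov / Var = 16.7283 / 13.7867 = 1.2134

1.21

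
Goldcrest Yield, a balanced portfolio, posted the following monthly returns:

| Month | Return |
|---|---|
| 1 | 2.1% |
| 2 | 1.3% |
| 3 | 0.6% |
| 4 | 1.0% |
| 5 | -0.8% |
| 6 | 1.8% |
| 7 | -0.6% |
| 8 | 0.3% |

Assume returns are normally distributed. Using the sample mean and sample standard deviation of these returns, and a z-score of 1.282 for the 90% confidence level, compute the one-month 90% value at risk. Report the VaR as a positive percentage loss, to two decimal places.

r̄ = (2.1 + 1.3 + 0.6 + 1 − 0.8 + 1.8 − 0.6 + 0.3) / 8 = 0.7125%
Σ(r − r̄)² = 7.7288; sample σ = √(7.7288/7) = 1.0508%
VaR = −(r̄ − z·σ) = −(0.7125 − 1.282 × 1.0508) = −(-0.6346) = 0.6346%

0.63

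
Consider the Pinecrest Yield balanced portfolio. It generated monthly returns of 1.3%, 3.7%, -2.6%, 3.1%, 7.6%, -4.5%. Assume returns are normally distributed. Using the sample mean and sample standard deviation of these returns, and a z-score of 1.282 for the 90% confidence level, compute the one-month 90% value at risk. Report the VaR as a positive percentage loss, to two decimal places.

4.23

Mean return r̄ = 8.60 / 6 = 1.4333%
Σ(r − r̄)² = (1.3 − 1.4333)² + (3.7 − 1.4333)² + … = 97.4333
sample σ = √(97.4333 / 5) = √19.4867 = 4.4144%
VaR = −(r̄ − z·σ) = −(1.4333 − 1.282 × 4.4144) = −(-4.2260) = 4.2260%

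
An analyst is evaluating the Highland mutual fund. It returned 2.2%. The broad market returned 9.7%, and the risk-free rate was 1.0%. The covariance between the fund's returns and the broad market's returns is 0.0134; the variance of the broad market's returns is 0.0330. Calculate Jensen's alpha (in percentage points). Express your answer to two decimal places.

-2.33

β = Cov / Var = 0.0134 / 0.0330 = 0.4061
E[R] = Rf + β(Rm − Rf) = 1.0% + 0.4061 × (9.7% − 1.0%) = 4.5331%
α = Rp − E[R] = 2.2% − 4.5331% = -2.3331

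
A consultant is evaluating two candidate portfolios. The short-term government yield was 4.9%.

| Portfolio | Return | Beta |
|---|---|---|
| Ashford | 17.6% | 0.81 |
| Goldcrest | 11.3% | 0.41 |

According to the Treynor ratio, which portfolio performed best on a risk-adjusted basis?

Ashford

Ashford: Treynor = (17.6% − 4.9%) / 0.81 = 15.679
Goldcrest: Treynor = (11.3% − 4.9%) / 0.41 = 15.610
Highest: Ashford (15.679).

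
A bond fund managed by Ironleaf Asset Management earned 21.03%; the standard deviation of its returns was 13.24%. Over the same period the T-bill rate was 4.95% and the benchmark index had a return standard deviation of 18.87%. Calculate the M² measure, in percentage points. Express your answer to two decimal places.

Sharpe = (Rp − Rf) / σp = (21.03% − 4.95%) / 13.24% = 1.2145
M² = Rf + Sharpe × σm = 4.95% + 1.2145 × 18.87% = 27.8676%

27.87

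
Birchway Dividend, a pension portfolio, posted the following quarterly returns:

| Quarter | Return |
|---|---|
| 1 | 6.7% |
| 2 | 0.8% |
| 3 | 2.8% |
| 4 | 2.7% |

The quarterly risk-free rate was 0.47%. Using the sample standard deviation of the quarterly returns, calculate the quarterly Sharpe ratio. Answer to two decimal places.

r̄ = (6.7 + 0.8 + 2.8 + 2.7) / 4 = 13.00 / 4 = 3.2500%
Σ(r − r̄)² = 18.4100; sample σ = √(18.4100/3) = 2.4772%
Sharpe = (r̄ − rf) / σ = (3.2500 − 0.47) / 2.4772 = 2.7800 / 2.4772 = 1.1222

1.12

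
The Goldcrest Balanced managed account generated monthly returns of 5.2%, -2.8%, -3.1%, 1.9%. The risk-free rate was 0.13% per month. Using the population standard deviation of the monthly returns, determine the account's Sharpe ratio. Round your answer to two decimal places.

Mean return r̄ = 1.20 / 4 = 0.3000%
Σ(r − r̄)² = 47.7400; population σ = √(47.7400/4) = 3.4547%
Sharpe = (r̄ − rf) / σ = (0.3000 − 0.13) / 3.4547 = 0.1700 / 3.4547 = 0.0492

0.05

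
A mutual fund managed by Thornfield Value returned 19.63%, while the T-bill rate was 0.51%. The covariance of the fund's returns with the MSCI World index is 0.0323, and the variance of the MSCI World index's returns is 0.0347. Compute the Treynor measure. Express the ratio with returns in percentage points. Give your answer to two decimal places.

20.54

β = Cov / Var = 0.0323 / 0.0347 = 0.9308
Treynor = (Rp − Rf) / β = (19.63% − 0.51%) / 0.9308 = 19.12 / 0.9308 = 20.5415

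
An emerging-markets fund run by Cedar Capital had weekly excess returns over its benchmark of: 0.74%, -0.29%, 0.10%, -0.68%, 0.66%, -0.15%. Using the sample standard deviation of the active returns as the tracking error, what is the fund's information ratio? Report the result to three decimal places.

0.114

Mean return μ = 0.380 / 6 = 0.0633%
Σ(r − μ)² = (0.74 − 0.0633)² + (-0.29 − 0.0633)² + … = 1.5381
σ = √[1.5381 / 5] = 0.5546%
IR = μ / tracking error = 0.0633 / 0.5546 = 0.1141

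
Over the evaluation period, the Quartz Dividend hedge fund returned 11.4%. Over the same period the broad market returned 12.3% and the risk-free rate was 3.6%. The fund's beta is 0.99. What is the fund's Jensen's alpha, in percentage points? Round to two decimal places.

-0.81

CAPM expected return = Rf + β(Rm − Rf) = 3.6% + 0.99 × (12.3% − 3.6%) = 3.6 + 0.99 × 8.70 = 12.2130%
Jensen's α = Rp − E[R] = 11.4% − 12.2130% = -0.8130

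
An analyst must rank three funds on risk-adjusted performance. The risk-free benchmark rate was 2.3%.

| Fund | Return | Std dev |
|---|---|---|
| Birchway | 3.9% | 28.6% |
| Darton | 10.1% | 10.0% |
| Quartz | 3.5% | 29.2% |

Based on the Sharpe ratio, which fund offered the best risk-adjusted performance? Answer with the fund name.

Darton

Birchway: Sharpe ratio = (3.9% − 2.3%) / 28.6% = 0.056
Darton: Sharpe ratio = (10.1% − 2.3%) / 10.0% = 0.780
Quartz: Sharpe ratio = (3.5% − 2.3%) / 29.2% = 0.041
Highest: Darton (0.780).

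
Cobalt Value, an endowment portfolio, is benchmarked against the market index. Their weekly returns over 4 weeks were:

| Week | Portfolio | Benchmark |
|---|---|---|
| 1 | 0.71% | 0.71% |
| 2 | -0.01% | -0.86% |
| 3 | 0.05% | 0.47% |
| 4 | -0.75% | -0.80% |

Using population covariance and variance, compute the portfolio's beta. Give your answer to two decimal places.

0.56

r̄p = 0.0000%,  r̄m = -0.1200%
Cov = Σ(rp − r̄p)(rm − r̄m) / 4 = 0.2841
Var(rm) = Σ(rm − r̄m)² / 4 = 0.5118
β = Cov / Var = 0.2841 / 0.5118 = 0.5551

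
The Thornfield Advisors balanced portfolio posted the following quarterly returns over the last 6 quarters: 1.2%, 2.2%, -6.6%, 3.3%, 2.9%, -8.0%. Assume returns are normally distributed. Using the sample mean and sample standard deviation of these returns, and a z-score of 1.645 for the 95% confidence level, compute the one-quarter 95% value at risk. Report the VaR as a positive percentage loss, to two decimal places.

9.19

r̄ = (1.2 + 2.2 − 6.6 + 3.3 + 2.9 − 8) / 6 = -0.8333%
Σ(r − r̄)² = (1.2 − (-0.8333))² + (2.2 − (-0.8333))² + (-6.6 − (-0.8333))² + … = 128.9733
σ = √[128.9733 / 5] = 5.0788%
VaR = −(r̄ − z·σ) = −(-0.8333 − 1.645 × 5.0788) = −(-9.1879) = 9.1879%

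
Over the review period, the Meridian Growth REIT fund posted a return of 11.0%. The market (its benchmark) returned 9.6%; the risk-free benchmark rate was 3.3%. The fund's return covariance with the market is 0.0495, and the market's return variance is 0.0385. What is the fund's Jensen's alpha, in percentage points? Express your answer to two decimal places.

-0.40

β = Cov / Var = 0.0495 / 0.0385 = 1.2857
E[R] = Rf + β(Rm − Rf) = 3.3% + 1.2857 × (9.6% − 3.3%) = 11.3999%
α = Rp − E[R] = 11.0% − 11.3999% = -0.3999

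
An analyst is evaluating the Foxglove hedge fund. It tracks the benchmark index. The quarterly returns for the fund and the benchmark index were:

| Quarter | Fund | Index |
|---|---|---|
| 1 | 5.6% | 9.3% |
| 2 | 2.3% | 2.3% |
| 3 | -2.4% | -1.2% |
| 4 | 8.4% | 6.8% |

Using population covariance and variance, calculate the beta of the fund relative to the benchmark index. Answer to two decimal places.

r̄p = 3.4750%,  r̄m = 4.3000%
Cov = Σ(rp − r̄p)(rm − r̄m) / 4 = 14.4000
Var(rm) = Σ(rm − r̄m)² / 4 = 16.3750
β = Cov / Var = 14.4000 / 16.3750 = 0.8794

0.88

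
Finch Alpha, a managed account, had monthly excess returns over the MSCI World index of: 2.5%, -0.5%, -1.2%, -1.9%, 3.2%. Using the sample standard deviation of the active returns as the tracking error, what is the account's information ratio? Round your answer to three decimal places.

r̄ = (2.5 − 0.5 − 1.2 − 1.9 + 3.2) / 5 = 0.4200%
Σ(r − r̄)² = (2.5 − 0.4200)² + (-0.5 − 0.4200)² + … = 20.9080
σ = √[20.9080 / 4] = 2.2863%
IR = r̄ / tracking error = 0.4200 / 2.2863 = 0.1837

0.184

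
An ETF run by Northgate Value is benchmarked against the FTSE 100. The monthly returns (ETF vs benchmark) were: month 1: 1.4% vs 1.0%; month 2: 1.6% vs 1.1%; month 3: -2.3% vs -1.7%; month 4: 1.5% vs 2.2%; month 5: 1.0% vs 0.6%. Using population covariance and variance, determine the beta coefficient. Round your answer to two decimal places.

1.08

r̄p = 0.6400%,  r̄m = 0.6400%
Cov = Σ(rp − r̄p)(rm − r̄m) / 5 = 1.7844
Var(rm) = Σ(rm − r̄m)² / 5 = 1.6504
β = Cov / Var = 1.7844 / 1.6504 = 1.0812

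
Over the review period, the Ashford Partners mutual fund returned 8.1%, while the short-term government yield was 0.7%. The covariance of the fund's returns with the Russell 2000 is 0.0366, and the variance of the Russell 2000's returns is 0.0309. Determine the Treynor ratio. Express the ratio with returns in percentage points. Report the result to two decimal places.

β = Cov / Var = 0.0366 / 0.0309 = 1.1845
Treynor = (Rp − Rf) / β = (8.1% − 0.7%) / 1.1845 = 7.40 / 1.1845 = 6.2474

6.25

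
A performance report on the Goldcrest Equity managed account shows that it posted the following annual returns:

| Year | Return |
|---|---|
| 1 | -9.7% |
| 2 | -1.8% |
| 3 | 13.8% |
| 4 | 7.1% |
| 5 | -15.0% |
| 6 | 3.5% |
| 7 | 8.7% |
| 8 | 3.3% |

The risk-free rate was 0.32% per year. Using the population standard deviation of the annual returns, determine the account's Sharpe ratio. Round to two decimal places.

Mean return r̄ = 9.90 / 8 = 1.2375%
Σ(r − r̄)² = 649.7588; population σ = √(649.7588/8) = 9.0122%
Sharpe = (r̄ − rf) / σ = (1.2375 − 0.32) / 9.0122 = 0.9175 / 9.0122 = 0.1018

0.10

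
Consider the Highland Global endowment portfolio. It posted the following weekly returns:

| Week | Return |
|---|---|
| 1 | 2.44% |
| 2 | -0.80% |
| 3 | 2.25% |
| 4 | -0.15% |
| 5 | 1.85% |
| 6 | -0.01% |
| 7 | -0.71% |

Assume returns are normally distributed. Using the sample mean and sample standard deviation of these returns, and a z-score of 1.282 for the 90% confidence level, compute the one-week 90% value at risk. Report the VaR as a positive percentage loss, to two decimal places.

1.13

Mean return r̄ = 4.870 / 7 = 0.6957%
Σ(r − r̄)² = 12.2172; sample σ = √(12.2172/6) = 1.4270%
VaR = −(r̄ − z·σ) = −(0.6957 − 1.282 × 1.4270) = −(-1.1337) = 1.1337%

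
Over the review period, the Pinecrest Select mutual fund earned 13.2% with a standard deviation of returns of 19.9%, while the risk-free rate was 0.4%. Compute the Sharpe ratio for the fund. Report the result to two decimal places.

Sharpe = (Rp − Rf) / σp = (13.2% − 0.4%) / 19.9% = 12.80% / 19.9% = 0.6432

0.64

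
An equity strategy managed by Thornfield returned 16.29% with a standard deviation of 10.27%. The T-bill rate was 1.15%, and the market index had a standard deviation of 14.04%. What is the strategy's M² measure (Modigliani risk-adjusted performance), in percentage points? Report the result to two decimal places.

21.85

Sharpe = (Rp − Rf) / σp = (16.29% − 1.15%) / 10.27% = 1.4742
M² = Rf + Sharpe × σm = 1.15% + 1.4742 × 14.04% = 21.8478%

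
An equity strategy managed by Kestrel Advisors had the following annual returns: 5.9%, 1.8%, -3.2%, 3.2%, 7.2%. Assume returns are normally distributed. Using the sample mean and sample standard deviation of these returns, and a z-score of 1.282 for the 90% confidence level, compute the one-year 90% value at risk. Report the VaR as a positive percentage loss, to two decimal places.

2.23

Mean return r̄ = 14.90 / 5 = 2.9800%
Sample std dev = √[65.9680 / 4] = 4.0610%
VaR = −(r̄ − z·σ) = −(2.9800 − 1.282 × 4.0610) = −(-2.2262) = 2.2262%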